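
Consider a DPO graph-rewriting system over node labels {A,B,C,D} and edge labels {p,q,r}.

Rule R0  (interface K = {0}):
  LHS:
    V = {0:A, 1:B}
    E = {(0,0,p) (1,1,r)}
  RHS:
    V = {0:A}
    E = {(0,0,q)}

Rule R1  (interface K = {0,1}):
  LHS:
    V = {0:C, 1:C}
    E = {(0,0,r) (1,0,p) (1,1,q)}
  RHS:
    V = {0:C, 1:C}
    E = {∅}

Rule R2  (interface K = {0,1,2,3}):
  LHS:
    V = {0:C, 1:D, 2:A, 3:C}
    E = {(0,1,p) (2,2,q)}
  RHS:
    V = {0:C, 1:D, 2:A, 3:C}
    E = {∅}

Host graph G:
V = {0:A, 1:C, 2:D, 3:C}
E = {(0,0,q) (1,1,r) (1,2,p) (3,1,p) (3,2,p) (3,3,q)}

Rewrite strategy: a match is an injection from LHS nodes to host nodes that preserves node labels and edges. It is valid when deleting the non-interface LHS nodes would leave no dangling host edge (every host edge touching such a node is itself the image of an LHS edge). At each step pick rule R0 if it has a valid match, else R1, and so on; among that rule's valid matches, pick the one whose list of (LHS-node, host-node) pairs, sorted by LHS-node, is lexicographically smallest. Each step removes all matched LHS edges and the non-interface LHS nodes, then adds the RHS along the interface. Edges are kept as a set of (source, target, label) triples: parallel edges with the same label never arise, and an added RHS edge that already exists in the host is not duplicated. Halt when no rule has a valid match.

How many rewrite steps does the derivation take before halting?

Answer: 2

Rewrite trace:
[0] host  ⇒  4 nodes, 6 edges  {0-q->0 1-r->1 1-p->2 3-p->1 3-p->2 3-q->3}
[1] R1 @ {0↦1, 1↦3}  ⇒  4 nodes, 3 edges  {0-q->0 1-p->2 3-p->2}
[2] R2 @ {0↦1, 1↦2, 2↦0, 3↦3}  ⇒  4 nodes, 1 edges  {3-p->2}
final graph: no rule applies after step 2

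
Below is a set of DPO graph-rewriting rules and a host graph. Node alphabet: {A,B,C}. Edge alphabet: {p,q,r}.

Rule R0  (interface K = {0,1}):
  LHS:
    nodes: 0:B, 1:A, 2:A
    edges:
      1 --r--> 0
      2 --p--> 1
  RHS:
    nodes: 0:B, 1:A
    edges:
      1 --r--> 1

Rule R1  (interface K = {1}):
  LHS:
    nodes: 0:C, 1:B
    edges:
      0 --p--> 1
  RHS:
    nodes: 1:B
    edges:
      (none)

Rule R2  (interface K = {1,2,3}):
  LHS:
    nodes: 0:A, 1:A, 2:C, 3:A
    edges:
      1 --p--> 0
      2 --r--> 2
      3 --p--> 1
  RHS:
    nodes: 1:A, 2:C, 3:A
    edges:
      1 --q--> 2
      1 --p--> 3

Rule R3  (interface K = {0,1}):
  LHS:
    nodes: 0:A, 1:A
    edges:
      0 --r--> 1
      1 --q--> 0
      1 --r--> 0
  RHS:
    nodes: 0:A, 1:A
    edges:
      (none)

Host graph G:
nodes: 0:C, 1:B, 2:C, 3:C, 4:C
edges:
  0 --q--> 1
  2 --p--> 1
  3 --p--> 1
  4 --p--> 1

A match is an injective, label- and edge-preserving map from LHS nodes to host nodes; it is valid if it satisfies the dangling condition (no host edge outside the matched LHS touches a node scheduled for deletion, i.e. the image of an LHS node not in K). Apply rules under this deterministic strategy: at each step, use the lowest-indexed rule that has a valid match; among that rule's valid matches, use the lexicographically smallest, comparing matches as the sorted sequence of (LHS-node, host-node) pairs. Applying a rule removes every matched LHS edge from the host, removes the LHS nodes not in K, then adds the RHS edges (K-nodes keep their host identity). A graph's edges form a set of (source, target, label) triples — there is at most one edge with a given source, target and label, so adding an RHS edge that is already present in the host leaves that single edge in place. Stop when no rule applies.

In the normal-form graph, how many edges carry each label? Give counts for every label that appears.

Answer: q:1

Steps:
initial: |V|=5 |E|=4  E = 0-q->1 2-p->1 3-p->1 4-p->1
step 1: apply R1 at {0↦2, 1↦1}  → |V|=4 |E|=3  E = 0-q->1 3-p->1 4-p->1
step 2: apply R1 at {0↦3, 1↦1}  → |V|=3 |E|=2  E = 0-q->1 4-p->1
step 3: apply R1 at {0↦4, 1↦1}  → |V|=2 |E|=1  E = 0-q->1
final graph: no rule applies after step 3
NF edges: [(0, 1, 'q')]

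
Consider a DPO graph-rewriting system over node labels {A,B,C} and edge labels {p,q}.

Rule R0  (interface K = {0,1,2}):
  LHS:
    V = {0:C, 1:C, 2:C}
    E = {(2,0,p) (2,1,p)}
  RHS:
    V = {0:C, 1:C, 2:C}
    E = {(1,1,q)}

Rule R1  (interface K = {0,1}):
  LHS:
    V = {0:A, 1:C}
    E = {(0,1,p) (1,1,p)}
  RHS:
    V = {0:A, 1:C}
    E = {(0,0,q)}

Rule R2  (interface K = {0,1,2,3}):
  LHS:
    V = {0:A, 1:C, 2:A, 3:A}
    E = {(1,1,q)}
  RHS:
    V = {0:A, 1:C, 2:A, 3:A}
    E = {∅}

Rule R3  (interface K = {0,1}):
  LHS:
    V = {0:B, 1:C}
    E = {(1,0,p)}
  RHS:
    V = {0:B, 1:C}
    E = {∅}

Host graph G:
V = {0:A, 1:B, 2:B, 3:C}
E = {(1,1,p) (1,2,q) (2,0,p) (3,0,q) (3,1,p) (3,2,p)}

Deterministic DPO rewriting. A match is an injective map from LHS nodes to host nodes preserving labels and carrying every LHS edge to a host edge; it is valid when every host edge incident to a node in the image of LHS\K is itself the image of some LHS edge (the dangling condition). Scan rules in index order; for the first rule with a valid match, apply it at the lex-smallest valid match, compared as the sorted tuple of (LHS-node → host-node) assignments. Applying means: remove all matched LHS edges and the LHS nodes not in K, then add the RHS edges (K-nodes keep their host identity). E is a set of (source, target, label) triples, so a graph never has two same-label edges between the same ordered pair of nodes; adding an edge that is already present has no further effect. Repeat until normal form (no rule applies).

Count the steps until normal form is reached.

initial: |V|=4 |E|=6  E = 1-p->1 1-q->2 2-p->0 3-q->0 3-p->1 3-p->2
step 1: apply R3 at {0↦1, 1↦3}  → |V|=4 |E|=5  E = 1-p->1 1-q->2 2-p->0 3-q->0 3-p->2
step 2: apply R3 at {0↦2, 1↦3}  → |V|=4 |E|=4  E = 1-p->1 1-q->2 2-p->0 3-q->0
halt: no rule applies after step 2

Answer: 2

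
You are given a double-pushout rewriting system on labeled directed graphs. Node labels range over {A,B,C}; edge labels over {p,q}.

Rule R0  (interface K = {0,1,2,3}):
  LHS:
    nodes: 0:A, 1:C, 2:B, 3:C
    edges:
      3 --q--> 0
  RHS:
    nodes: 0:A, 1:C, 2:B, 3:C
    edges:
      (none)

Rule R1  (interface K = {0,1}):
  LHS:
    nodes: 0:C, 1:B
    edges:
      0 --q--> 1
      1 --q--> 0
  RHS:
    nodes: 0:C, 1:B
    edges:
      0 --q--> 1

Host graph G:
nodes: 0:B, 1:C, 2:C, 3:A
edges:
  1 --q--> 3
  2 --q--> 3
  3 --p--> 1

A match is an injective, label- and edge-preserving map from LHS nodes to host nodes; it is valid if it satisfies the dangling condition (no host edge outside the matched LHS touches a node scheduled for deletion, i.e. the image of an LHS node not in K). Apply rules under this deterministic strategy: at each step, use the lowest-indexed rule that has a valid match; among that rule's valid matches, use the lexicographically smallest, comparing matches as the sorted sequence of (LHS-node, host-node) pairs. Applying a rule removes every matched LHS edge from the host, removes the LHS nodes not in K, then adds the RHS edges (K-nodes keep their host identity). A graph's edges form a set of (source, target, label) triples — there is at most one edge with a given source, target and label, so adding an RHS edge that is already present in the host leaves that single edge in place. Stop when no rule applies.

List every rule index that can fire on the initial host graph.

R0: 2 valid matches — {0↦3, 1↦1, 2↦0, 3↦2}, {0↦3, 1↦2, 2↦0, 3↦1}
R1: no valid match — LHS pattern not found

Answer: [R0]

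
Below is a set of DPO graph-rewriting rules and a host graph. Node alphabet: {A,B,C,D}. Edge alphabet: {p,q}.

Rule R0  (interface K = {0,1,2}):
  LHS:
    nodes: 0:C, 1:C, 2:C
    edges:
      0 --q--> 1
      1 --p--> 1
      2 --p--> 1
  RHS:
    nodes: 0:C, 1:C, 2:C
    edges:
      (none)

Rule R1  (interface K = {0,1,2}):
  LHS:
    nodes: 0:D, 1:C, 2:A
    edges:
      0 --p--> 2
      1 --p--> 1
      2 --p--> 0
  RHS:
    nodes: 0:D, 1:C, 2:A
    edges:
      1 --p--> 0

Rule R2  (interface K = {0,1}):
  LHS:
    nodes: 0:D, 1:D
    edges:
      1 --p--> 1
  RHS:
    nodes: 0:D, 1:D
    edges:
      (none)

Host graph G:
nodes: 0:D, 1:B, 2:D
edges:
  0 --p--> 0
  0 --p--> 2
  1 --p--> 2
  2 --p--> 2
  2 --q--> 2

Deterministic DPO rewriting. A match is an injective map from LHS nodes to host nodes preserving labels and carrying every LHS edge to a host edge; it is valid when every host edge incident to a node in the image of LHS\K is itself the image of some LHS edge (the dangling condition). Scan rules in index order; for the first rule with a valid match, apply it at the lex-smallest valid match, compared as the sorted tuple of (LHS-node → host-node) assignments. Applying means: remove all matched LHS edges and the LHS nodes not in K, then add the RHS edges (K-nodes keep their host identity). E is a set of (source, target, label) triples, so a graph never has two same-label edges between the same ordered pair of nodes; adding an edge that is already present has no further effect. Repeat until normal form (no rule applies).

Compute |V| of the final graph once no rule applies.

Answer: 3

Steps:
initial: |V|=3 |E|=5  E = 0-p->0 0-p->2 1-p->2 2-p->2 2-q->2
step 1: apply R2 at {0↦0, 1↦2}  → |V|=3 |E|=4  E = 0-p->0 0-p->2 1-p->2 2-q->2
step 2: apply R2 at {0↦2, 1↦0}  → |V|=3 |E|=3  E = 0-p->2 1-p->2 2-q->2
normal form: no rule applies after step 2
NF nodes: {0:D, 1:B, 2:D}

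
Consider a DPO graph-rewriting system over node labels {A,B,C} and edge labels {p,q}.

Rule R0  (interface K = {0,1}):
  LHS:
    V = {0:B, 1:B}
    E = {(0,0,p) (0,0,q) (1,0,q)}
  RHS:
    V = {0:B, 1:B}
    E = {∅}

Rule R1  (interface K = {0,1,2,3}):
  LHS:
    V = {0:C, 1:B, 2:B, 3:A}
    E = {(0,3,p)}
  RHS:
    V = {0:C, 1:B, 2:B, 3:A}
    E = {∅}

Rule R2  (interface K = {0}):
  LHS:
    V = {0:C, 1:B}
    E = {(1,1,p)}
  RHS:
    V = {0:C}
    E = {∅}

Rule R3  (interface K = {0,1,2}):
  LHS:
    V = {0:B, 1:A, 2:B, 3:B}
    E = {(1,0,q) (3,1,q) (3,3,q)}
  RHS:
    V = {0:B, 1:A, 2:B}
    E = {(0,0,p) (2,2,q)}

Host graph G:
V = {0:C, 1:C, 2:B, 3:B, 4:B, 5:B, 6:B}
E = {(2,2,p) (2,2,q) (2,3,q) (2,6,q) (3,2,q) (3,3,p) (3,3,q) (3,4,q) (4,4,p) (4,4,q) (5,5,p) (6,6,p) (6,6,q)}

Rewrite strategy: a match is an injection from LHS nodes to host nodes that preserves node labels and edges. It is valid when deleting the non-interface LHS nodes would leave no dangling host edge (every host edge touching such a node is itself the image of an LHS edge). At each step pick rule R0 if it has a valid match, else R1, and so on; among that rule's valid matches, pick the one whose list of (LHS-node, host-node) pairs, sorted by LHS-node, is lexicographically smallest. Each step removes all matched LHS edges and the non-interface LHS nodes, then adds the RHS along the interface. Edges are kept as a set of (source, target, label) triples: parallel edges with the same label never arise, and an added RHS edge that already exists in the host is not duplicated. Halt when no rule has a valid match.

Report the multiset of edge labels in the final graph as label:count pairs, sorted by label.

Answer: (no edges)

Derivation:
start.  V:7 E:13  edges: 2-p->2 2-q->2 2-q->3 2-q->6 3-q->2 3-p->3 3-q->3 3-q->4 4-p->4 4-q->4 5-p->5 6-p->6 6-q->6
1. fire R0 via {0↦2, 1↦3}  →  V:7 E:10  edges: 2-q->3 2-q->6 3-p->3 3-q->3 3-q->4 4-p->4 4-q->4 5-p->5 6-p->6 6-q->6
2. fire R0 via {0↦3, 1↦2}  →  V:7 E:7  edges: 2-q->6 3-q->4 4-p->4 4-q->4 5-p->5 6-p->6 6-q->6
3. fire R0 via {0↦4, 1↦3}  →  V:7 E:4  edges: 2-q->6 5-p->5 6-p->6 6-q->6
4. fire R0 via {0↦6, 1↦2}  →  V:7 E:1  edges: 5-p->5
5. fire R2 via {0↦0, 1↦5}  →  V:6 E:0  edges: ∅
final graph: no rule applies after step 5
NF edges: []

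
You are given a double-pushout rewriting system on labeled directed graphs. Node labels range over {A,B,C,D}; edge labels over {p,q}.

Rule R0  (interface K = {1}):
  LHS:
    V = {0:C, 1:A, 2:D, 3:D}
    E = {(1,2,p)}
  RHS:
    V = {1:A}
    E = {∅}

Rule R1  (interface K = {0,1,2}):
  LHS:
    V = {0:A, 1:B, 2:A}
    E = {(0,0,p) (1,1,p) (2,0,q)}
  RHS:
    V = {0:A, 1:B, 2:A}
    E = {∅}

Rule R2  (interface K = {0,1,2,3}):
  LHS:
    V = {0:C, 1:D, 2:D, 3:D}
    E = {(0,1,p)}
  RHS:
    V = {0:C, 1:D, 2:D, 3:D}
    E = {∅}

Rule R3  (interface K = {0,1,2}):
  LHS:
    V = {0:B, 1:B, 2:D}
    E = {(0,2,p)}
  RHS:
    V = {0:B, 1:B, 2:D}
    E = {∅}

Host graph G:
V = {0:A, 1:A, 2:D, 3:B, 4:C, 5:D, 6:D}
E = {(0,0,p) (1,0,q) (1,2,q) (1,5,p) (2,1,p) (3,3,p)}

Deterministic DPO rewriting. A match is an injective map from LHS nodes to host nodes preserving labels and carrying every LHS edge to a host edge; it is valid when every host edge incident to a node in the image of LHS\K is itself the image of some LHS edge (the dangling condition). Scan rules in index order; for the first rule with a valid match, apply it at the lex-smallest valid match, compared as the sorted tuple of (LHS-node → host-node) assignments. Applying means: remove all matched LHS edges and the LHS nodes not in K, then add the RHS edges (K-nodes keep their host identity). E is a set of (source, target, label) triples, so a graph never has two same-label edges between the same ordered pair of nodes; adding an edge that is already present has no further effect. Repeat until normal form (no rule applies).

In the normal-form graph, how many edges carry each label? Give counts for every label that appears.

initial: |V|=7 |E|=6  E = 0-p->0 1-q->0 1-q->2 1-p->5 2-p->1 3-p->3
step 1: apply R0 at {0↦4, 1↦1, 2↦5, 3↦6}  → |V|=4 |E|=5  E = 0-p->0 1-q->0 1-q->2 2-p->1 3-p->3
step 2: apply R1 at {0↦0, 1↦3, 2↦1}  → |V|=4 |E|=2  E = 1-q->2 2-p->1
halt: no rule applies after step 2
NF edges: [(1, 2, 'q'), (2, 1, 'p')]

Answer: p:1 q:1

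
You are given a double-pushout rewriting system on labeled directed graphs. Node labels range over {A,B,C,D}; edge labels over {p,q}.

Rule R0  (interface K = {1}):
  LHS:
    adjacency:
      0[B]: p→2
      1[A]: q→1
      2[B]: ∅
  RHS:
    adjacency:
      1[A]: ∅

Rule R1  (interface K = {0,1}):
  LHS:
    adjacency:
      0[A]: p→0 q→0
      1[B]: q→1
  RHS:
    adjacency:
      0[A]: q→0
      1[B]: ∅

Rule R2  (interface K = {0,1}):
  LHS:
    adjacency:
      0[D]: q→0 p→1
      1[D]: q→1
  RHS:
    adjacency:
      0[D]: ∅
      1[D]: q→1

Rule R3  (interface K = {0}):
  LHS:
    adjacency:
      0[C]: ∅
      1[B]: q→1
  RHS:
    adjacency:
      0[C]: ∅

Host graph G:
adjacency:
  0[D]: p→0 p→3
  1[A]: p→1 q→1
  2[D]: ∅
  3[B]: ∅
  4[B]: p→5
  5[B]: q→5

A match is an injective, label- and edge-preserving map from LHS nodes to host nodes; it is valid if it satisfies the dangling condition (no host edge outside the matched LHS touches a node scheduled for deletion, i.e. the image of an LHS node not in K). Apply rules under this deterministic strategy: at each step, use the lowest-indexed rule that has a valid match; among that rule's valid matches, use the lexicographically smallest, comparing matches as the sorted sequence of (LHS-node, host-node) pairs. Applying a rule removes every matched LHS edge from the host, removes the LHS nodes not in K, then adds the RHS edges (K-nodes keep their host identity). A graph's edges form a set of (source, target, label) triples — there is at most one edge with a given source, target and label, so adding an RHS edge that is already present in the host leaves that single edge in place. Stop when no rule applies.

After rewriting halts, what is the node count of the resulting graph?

[0] host  ⇒  6 nodes, 6 edges  {0-p->0 0-p->3 1-p->1 1-q->1 4-p->5 5-q->5}
[1] R1 @ {0↦1, 1↦5}  ⇒  6 nodes, 4 edges  {0-p->0 0-p->3 1-q->1 4-p->5}
[2] R0 @ {0↦4, 1↦1, 2↦5}  ⇒  4 nodes, 2 edges  {0-p->0 0-p->3}
halt: no rule applies after step 2
NF nodes: {0:D, 1:A, 2:D, 3:B}

Answer: 4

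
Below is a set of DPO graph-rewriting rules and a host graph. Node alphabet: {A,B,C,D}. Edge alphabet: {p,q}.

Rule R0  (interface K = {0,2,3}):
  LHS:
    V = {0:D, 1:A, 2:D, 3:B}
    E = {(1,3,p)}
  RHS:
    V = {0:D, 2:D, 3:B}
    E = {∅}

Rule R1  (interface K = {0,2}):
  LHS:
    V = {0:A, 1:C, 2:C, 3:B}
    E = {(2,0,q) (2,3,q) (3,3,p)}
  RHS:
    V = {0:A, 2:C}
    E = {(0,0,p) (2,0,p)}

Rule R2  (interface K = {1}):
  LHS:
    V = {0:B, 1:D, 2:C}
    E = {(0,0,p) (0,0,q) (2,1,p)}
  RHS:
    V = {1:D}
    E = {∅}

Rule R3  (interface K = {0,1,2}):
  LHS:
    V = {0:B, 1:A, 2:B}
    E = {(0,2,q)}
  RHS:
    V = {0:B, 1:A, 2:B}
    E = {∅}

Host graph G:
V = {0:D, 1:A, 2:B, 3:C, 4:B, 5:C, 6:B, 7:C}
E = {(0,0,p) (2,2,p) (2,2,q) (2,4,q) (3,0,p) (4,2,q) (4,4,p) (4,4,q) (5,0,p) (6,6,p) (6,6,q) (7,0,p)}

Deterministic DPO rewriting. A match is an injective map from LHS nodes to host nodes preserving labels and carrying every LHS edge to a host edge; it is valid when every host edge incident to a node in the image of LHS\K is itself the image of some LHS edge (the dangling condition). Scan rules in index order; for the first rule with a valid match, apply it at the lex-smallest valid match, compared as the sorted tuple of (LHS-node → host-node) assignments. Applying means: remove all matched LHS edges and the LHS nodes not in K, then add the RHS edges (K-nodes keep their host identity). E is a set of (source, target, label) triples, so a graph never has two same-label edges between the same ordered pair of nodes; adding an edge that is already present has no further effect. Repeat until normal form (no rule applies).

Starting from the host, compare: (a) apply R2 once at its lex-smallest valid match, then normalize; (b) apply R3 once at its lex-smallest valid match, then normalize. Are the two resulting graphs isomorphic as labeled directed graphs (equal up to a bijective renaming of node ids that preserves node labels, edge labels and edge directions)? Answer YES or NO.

Answer: YES

Derivation:
branch R2-first: apply at {0↦6, 1↦0, 2↦3} → |E|=9, then 4 more step(s) → NF |V|=2 |E|=1 V={0:D, 1:A} E=0-p->0
branch R3-first: apply at {0↦2, 1↦1, 2↦4} → |E|=11, then 4 more step(s) → NF |V|=2 |E|=1 V={0:D, 1:A} E=0-p->0
graphs isomorphic (equal up to label-preserving node renaming)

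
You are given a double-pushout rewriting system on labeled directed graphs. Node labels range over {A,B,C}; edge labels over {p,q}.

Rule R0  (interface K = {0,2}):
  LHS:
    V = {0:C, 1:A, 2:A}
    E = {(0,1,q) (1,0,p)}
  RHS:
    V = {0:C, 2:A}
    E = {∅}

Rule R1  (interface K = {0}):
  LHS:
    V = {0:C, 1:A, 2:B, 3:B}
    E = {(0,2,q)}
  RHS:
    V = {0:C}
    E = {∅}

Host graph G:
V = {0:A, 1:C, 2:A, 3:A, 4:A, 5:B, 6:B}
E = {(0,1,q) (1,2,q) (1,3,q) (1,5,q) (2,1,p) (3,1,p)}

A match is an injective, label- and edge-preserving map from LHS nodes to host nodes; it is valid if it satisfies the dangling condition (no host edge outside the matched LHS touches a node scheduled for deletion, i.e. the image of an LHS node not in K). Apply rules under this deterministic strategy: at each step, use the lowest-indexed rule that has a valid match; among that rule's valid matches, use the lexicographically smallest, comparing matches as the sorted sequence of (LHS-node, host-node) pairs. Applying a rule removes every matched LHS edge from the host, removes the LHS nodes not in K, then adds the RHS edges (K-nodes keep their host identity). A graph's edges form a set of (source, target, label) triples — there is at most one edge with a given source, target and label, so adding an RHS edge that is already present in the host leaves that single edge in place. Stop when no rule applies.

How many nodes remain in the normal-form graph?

[0] host  ⇒  7 nodes, 6 edges  {0-q->1 1-q->2 1-q->3 1-q->5 2-p->1 3-p->1}
[1] R0 @ {0↦1, 1↦2, 2↦0}  ⇒  6 nodes, 4 edges  {0-q->1 1-q->3 1-q->5 3-p->1}
[2] R0 @ {0↦1, 1↦3, 2↦0}  ⇒  5 nodes, 2 edges  {0-q->1 1-q->5}
[3] R1 @ {0↦1, 1↦4, 2↦5, 3↦6}  ⇒  2 nodes, 1 edges  {0-q->1}
halt: no rule applies after step 3
NF nodes: {0:A, 1:C}

Answer: 2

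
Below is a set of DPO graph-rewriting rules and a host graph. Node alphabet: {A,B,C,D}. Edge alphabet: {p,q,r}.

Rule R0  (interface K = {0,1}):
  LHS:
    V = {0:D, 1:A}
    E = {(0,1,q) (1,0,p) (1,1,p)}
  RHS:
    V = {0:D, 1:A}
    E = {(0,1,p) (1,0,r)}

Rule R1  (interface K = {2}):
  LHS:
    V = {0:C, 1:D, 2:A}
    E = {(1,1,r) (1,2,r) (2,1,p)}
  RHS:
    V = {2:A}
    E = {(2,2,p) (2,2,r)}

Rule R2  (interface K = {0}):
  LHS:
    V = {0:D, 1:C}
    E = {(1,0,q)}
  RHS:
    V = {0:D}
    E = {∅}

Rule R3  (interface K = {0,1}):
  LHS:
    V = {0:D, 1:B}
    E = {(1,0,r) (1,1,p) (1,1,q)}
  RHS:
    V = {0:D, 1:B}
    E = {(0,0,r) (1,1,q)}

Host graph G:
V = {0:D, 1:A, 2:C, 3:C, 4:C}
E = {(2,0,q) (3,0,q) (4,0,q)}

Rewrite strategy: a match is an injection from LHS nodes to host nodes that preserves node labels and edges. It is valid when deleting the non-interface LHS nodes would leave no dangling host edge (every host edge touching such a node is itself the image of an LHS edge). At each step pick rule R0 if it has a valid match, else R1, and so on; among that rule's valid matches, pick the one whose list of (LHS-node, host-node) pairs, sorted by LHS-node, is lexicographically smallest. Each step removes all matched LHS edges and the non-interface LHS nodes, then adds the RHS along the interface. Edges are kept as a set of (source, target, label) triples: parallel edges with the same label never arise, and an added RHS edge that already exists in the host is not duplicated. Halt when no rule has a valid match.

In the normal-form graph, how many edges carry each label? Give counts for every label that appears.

[0] host  ⇒  5 nodes, 3 edges  {2-q->0 3-q->0 4-q->0}
[1] R2 @ {0↦0, 1↦2}  ⇒  4 nodes, 2 edges  {3-q->0 4-q->0}
[2] R2 @ {0↦0, 1↦3}  ⇒  3 nodes, 1 edges  {4-q->0}
[3] R2 @ {0↦0, 1↦4}  ⇒  2 nodes, 0 edges  {∅}
final graph: no rule applies after step 3
NF edges: []

Answer: (no edges)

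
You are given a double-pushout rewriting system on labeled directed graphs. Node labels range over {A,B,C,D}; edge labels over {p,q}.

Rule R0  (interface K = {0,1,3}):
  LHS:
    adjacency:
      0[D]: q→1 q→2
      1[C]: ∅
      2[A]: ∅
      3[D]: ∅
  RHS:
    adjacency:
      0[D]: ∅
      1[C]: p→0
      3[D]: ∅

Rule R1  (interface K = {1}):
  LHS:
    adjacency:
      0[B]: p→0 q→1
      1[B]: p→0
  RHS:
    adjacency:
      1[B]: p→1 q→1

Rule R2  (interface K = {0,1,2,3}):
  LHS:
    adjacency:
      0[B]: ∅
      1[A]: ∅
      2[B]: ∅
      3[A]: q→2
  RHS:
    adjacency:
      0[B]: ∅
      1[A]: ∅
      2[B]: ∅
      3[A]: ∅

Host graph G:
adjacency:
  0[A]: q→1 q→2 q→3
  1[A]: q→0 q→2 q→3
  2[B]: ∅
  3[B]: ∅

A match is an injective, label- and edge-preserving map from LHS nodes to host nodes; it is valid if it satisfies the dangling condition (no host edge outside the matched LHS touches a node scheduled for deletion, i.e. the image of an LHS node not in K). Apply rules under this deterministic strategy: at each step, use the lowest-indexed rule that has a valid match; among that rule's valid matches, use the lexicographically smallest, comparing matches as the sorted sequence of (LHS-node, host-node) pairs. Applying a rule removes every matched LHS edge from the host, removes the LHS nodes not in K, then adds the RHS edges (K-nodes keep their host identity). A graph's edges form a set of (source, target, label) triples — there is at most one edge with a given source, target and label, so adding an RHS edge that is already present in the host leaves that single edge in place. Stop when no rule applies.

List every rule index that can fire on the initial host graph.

R0: no valid match — LHS pattern not found
R1: no valid match — LHS pattern not found
R2: 4 valid matches — {0↦2, 1↦0, 2↦3, 3↦1}, {0↦2, 1↦1, 2↦3, 3↦0}, {0↦3, 1↦0, 2↦2, 3↦1} (+1 more)

Answer: [R2]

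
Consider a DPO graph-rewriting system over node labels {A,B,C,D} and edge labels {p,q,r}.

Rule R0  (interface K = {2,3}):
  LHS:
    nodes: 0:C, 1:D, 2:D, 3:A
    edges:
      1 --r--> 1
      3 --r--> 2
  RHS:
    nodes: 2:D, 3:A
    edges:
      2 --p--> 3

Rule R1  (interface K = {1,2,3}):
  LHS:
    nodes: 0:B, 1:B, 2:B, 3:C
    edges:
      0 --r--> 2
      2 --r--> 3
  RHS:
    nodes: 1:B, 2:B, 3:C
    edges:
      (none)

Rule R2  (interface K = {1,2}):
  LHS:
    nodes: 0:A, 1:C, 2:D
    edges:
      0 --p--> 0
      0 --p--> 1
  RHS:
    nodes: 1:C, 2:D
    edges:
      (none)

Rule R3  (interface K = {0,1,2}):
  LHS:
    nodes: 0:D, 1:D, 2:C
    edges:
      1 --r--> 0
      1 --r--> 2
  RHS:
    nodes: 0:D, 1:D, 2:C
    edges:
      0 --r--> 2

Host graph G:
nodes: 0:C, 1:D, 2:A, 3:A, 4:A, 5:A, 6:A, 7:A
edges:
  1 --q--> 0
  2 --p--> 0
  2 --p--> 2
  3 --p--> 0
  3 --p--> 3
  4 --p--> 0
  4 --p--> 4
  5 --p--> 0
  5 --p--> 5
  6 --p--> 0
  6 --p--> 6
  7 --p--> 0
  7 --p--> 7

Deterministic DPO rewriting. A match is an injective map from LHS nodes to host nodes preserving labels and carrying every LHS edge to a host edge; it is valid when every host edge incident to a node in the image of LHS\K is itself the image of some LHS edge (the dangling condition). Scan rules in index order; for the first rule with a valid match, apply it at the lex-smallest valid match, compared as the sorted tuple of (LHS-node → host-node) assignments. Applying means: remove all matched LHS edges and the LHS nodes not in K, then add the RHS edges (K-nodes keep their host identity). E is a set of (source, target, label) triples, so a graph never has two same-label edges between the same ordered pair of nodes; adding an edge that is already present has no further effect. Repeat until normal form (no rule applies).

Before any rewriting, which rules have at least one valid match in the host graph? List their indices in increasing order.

R0: no valid match — LHS pattern not found
R1: no valid match — LHS pattern not found
R2: 6 valid matches — {0↦2, 1↦0, 2↦1}, {0↦3, 1↦0, 2↦1}, {0↦4, 1↦0, 2↦1} (+3 more)
R3: no valid match — LHS pattern not found

Answer: [R2]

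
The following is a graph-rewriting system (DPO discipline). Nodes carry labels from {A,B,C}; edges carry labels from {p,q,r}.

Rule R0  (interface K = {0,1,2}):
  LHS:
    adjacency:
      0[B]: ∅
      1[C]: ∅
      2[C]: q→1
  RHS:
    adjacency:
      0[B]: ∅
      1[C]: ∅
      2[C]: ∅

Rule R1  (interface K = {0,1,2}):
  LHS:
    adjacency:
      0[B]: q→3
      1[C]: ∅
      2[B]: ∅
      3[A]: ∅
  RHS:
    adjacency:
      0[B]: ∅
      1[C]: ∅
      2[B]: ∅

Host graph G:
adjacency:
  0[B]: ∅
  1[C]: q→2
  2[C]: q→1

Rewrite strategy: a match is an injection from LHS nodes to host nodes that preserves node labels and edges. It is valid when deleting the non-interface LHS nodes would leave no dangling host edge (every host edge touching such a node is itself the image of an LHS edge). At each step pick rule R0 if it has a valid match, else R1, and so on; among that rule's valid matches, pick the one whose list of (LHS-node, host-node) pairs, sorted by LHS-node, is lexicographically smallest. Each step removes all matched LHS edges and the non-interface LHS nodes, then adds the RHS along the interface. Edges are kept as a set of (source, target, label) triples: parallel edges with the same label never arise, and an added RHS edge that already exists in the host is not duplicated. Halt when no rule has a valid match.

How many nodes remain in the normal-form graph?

start.  V:3 E:2  edges: 1-q->2 2-q->1
1. fire R0 via {0↦0, 1↦1, 2↦2}  →  V:3 E:1  edges: 1-q->2
2. fire R0 via {0↦0, 1↦2, 2↦1}  →  V:3 E:0  edges: ∅
halt: no rule applies after step 2
NF nodes: {0:B, 1:C, 2:C}

Answer: 3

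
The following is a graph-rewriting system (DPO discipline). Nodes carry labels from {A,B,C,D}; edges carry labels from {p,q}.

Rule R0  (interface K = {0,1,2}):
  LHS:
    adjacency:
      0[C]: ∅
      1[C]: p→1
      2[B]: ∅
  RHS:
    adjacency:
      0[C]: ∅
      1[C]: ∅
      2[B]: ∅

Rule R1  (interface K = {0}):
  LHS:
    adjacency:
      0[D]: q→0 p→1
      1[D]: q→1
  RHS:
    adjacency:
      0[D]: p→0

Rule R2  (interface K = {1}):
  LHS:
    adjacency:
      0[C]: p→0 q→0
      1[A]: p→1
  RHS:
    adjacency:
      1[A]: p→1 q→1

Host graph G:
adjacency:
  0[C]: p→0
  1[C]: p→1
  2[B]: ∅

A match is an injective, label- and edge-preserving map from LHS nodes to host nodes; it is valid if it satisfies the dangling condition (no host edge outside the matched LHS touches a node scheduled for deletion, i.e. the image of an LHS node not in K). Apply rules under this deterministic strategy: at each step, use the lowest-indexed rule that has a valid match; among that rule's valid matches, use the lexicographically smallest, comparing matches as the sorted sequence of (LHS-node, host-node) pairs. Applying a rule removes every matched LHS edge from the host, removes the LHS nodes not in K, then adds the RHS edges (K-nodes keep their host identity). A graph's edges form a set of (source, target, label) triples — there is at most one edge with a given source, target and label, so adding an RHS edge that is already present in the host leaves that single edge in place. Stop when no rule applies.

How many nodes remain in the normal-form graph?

Answer: 3

Steps:
[0] host  ⇒  3 nodes, 2 edges  {0-p->0 1-p->1}
[1] R0 @ {0↦0, 1↦1, 2↦2}  ⇒  3 nodes, 1 edges  {0-p->0}
[2] R0 @ {0↦1, 1↦0, 2↦2}  ⇒  3 nodes, 0 edges  {∅}
halt: no rule applies after step 2
NF nodes: {0:C, 1:C, 2:B}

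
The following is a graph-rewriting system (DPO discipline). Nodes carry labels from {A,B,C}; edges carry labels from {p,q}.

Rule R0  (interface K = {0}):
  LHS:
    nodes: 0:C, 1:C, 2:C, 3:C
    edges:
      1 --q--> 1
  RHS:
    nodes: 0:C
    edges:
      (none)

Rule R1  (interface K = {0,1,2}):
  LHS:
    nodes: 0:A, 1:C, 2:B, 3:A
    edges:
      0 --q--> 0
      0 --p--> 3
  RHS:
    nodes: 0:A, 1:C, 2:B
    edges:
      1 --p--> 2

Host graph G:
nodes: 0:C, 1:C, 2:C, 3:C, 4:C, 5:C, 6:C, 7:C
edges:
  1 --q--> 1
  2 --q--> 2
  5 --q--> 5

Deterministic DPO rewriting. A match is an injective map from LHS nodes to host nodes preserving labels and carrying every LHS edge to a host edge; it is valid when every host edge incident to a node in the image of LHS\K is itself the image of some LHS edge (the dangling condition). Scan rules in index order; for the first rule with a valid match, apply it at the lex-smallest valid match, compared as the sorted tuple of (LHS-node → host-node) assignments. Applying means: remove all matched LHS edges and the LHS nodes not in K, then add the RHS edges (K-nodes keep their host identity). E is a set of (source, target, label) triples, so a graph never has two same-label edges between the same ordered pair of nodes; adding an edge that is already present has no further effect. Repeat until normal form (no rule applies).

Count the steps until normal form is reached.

Answer: 2

Derivation:
[0] host  ⇒  8 nodes, 3 edges  {1-q->1 2-q->2 5-q->5}
[1] R0 @ {0↦0, 1↦1, 2↦3, 3↦4}  ⇒  5 nodes, 2 edges  {2-q->2 5-q->5}
[2] R0 @ {0↦0, 1↦2, 2↦6, 3↦7}  ⇒  2 nodes, 1 edges  {5-q->5}
halt: no rule applies after step 2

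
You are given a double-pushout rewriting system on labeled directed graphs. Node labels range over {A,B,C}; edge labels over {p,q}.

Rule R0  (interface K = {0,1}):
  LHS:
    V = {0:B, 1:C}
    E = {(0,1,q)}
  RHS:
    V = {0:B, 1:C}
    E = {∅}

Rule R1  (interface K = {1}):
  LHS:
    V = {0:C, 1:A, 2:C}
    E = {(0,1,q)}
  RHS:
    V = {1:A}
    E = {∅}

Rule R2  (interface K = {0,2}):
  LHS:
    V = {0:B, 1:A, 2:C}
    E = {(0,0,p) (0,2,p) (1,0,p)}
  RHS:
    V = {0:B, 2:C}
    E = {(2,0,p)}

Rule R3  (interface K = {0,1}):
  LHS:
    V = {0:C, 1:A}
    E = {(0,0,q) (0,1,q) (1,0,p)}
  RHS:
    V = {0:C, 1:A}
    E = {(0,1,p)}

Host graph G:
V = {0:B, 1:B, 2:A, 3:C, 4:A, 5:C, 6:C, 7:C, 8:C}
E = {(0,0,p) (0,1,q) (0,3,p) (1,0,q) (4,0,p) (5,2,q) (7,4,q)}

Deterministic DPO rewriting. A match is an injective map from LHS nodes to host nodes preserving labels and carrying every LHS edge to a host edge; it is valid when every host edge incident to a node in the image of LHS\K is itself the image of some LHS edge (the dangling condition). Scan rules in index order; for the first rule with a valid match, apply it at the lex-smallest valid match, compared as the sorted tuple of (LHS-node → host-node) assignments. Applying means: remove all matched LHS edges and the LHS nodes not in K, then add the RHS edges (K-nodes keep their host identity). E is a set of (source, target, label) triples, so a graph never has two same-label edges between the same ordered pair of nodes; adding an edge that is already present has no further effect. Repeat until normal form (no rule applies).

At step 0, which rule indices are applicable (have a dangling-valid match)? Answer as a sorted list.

Answer: [R1]

Rewrite trace:
R0: no valid match — LHS pattern not found
R1: 4 valid matches — {0↦5, 1↦2, 2↦6}, {0↦5, 1↦2, 2↦8}, {0↦7, 1↦4, 2↦6} (+1 more)
R2: no valid match — 1 raw match, all fail dangling condition
R3: no valid match — LHS pattern not found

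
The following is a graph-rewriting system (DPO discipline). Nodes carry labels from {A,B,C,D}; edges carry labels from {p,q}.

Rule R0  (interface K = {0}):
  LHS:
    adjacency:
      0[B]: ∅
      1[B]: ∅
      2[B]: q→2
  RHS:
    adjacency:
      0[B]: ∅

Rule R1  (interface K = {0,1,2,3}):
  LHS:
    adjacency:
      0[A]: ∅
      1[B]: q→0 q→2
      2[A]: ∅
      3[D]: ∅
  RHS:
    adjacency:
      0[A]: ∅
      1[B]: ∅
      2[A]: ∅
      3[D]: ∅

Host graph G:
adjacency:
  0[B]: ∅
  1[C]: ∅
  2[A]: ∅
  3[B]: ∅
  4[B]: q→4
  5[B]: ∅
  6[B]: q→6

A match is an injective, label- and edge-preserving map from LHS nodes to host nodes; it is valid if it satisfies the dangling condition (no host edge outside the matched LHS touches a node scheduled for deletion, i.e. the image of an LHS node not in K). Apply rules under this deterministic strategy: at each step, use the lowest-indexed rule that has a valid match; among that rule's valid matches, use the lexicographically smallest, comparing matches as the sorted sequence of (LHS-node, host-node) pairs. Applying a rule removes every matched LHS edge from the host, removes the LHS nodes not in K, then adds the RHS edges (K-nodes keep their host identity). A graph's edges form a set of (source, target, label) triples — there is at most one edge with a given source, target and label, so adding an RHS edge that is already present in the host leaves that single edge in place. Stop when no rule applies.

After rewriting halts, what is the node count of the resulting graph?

Answer: 3

Steps:
initial: |V|=7 |E|=2  E = 4-q->4 6-q->6
step 1: apply R0 at {0↦0, 1↦3, 2↦4}  → |V|=5 |E|=1  E = 6-q->6
step 2: apply R0 at {0↦0, 1↦5, 2↦6}  → |V|=3 |E|=0  E = ∅
halt: no rule applies after step 2
NF nodes: {0:B, 1:C, 2:A}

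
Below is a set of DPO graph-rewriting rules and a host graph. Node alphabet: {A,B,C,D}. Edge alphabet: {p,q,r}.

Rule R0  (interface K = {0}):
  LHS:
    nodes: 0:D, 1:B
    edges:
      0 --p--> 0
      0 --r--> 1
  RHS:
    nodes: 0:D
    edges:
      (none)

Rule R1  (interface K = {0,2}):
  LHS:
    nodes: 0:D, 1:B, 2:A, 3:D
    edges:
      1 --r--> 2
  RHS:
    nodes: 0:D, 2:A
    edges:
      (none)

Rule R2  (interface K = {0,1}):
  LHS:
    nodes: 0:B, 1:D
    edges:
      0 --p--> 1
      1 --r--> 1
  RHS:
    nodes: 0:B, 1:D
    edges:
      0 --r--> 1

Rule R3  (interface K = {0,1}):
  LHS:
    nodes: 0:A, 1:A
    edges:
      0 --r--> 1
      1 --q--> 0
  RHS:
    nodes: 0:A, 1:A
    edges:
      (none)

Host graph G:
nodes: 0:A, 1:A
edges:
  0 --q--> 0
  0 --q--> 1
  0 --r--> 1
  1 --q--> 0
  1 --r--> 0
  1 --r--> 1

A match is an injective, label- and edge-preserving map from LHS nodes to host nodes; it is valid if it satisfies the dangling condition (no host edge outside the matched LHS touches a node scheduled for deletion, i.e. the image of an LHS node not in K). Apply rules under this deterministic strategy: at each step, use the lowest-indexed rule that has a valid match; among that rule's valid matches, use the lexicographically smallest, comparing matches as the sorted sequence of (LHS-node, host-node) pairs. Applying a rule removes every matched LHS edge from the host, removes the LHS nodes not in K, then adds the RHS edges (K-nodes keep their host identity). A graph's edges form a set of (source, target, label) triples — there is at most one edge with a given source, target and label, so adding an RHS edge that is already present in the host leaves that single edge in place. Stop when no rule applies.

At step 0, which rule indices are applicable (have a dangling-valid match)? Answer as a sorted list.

Answer: [R3]

Rewrite trace:
R0: no valid match — LHS pattern not found
R1: no valid match — LHS pattern not found
R2: no valid match — LHS pattern not found
R3: 2 valid matches — {0↦0, 1↦1}, {0↦1, 1↦0}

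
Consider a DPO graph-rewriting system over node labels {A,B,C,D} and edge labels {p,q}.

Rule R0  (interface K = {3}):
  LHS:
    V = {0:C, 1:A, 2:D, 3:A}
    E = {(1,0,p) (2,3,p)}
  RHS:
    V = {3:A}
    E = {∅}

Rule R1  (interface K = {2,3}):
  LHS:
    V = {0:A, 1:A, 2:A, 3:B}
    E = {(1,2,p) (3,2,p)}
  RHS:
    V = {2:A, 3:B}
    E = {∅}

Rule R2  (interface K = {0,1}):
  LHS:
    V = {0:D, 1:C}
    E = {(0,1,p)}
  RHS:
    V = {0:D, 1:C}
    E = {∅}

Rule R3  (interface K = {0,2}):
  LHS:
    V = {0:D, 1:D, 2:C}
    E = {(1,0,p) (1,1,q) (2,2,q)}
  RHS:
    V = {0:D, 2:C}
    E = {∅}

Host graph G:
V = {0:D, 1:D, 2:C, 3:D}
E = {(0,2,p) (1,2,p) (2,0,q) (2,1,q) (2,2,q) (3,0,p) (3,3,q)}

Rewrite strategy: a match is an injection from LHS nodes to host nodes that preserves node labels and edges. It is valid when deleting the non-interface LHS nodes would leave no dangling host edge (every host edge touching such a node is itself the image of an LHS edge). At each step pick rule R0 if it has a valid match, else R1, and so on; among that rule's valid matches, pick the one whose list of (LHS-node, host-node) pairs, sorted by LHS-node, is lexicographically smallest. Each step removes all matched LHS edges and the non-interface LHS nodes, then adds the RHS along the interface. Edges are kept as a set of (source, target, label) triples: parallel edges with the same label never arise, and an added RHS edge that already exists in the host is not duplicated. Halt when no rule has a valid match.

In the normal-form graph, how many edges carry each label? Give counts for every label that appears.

[0] host  ⇒  4 nodes, 7 edges  {0-p->2 1-p->2 2-q->0 2-q->1 2-q->2 3-p->0 3-q->3}
[1] R2 @ {0↦0, 1↦2}  ⇒  4 nodes, 6 edges  {1-p->2 2-q->0 2-q->1 2-q->2 3-p->0 3-q->3}
[2] R2 @ {0↦1, 1↦2}  ⇒  4 nodes, 5 edges  {2-q->0 2-q->1 2-q->2 3-p->0 3-q->3}
[3] R3 @ {0↦0, 1↦3, 2↦2}  ⇒  3 nodes, 2 edges  {2-q->0 2-q->1}
normal form: no rule applies after step 3
NF edges: [(2, 0, 'q'), (2, 1, 'q')]

Answer: q:2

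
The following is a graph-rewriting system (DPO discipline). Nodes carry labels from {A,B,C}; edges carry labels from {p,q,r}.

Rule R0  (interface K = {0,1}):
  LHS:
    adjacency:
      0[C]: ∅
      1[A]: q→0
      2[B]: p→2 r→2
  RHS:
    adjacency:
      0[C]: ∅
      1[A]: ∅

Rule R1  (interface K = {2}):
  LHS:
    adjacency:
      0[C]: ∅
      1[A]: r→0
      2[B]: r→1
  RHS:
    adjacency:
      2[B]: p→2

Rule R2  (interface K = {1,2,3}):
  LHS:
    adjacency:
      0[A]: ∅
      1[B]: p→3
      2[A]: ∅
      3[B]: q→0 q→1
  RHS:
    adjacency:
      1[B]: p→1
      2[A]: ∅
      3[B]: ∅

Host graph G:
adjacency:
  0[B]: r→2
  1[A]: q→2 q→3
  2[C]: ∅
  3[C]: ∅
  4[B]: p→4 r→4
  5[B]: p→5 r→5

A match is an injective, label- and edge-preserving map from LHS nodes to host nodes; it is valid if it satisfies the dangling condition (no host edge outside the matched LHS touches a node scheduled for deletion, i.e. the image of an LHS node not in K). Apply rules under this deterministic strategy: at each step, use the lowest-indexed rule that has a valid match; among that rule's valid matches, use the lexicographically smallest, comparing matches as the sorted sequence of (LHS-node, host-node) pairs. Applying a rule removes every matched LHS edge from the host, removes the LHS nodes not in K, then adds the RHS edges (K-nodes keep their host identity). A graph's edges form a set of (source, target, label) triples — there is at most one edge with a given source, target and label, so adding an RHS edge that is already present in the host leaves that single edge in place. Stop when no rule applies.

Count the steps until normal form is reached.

Answer: 2

Steps:
[0] host  ⇒  6 nodes, 7 edges  {0-r->2 1-q->2 1-q->3 4-p->4 4-r->4 5-p->5 5-r->5}
[1] R0 @ {0↦2, 1↦1, 2↦4}  ⇒  5 nodes, 4 edges  {0-r->2 1-q->3 5-p->5 5-r->5}
[2] R0 @ {0↦3, 1↦1, 2↦5}  ⇒  4 nodes, 1 edges  {0-r->2}
halt: no rule applies after step 2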